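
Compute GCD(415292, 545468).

415292 = 2² · 47³
545468 = 2² · 7² · 11² · 23
Common: 2² = 4

4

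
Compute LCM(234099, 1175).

gcd first: 234099 = 199·1175 + 274; 1175 = 4·274 + 79; 274 = 3·79 + 37; 79 = 2·37 + 5; 37 = 7·5 + 2; 5 = 2·2 + 1; 2 = 2·1 + 0 → gcd = 1
lcm = 234099·1175/gcd = 275066325/1 = 275066325

275066325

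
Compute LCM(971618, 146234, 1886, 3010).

369958127770

971618 = 2 · 17² · 41²; 146234 = 2 · 11 · 17² · 23; 1886 = 2 · 23 · 41; 3010 = 2 · 5 · 7 · 43
lcm takes max exponent of each prime: 2 · 5 · 7 · 11 · 17² · 23 · 41² · 43 = 369958127770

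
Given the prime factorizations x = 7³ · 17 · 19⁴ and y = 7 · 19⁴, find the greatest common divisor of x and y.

912247

min exponent per shared prime: 7 · 19⁴ = 912247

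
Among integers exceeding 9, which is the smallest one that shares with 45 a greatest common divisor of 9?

18

gcd(m, 45) = 9 forces 9 | m; write m = 9s. Then gcd(9s, 9·5) = 9·gcd(s, 5), so need gcd(s, 5) = 1.
9s > 9 gives s ≥ 2. The least s ≥ 2 coprime to 5 is 2, so m = 9·2 = 18.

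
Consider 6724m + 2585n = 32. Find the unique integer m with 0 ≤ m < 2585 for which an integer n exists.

183

gcd(6724, 2585) = 1 (Euclid: 6724 = 2·2585 + 1554; 2585 = 1·1554 + 1031; 1554 = 1·1031 + 523; 1031 = 1·523 + 508; 523 = 1·508 + 15; 508 = 33·15 + 13; 15 = 1·13 + 2; 13 = 6·2 + 1; 2 = 2·1 + 0), and 1 | 32.
Extended Euclid: 6724·(-1206) + 2585·(3137) = 1. Scale by 32: m₀ = -38592.
General solution m = m₀ + 2585t; reducing mod 2585 gives m = 183 (and n = -476).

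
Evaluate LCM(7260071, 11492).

gcd first: 7260071 = 631·11492 + 8619; 11492 = 1·8619 + 2873; 8619 = 3·2873 + 0 → gcd = 2873
lcm = 7260071·11492/gcd = 83432735932/2873 = 29040284

29040284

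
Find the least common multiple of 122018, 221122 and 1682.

122018 = 2 · 13² · 19²; 221122 = 2 · 11 · 19 · 23²; 1682 = 2 · 29²
lcm takes max exponent of each prime: 2 · 11 · 13² · 19² · 23² · 29² = 597129126022

597129126022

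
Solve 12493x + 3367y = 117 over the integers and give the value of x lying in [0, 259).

176

gcd(12493, 3367) = 13 (Euclid: 12493 = 3·3367 + 2392; 3367 = 1·2392 + 975; 2392 = 2·975 + 442; 975 = 2·442 + 91; 442 = 4·91 + 78; 91 = 1·78 + 13; 78 = 6·13 + 0), and 13 | 117.
Extended Euclid: 12493·(-38) + 3367·(141) = 13. Scale by 9: x₀ = -342.
General solution x = x₀ + 259t; reducing mod 259 gives x = 176 (and y = -653).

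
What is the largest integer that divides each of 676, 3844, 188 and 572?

4

676 = 2² · 13²; 3844 = 2² · 31²; 188 = 2² · 47; 572 = 2² · 11 · 13
gcd takes min exponent of each prime: 2² = 4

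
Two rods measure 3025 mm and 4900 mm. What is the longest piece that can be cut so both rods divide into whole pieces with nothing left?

Euclid: 4900 = 1·3025 + 1875; 3025 = 1·1875 + 1150; 1875 = 1·1150 + 725; 1150 = 1·725 + 425; 725 = 1·425 + 300; 425 = 1·300 + 125; 300 = 2·125 + 50; 125 = 2·50 + 25; 50 = 2·25 + 0. Last nonzero remainder: 25.

25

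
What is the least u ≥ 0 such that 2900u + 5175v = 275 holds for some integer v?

gcd(2900, 5175) = 25 (Euclid: 5175 = 1·2900 + 2275; 2900 = 1·2275 + 625; 2275 = 3·625 + 400; 625 = 1·400 + 225; 400 = 1·225 + 175; 225 = 1·175 + 50; 175 = 3·50 + 25; 50 = 2·25 + 0), and 25 | 275.
Extended Euclid: 2900·(-91) + 5175·(51) = 25. Scale by 11: u₀ = -1001.
General solution u = u₀ + 207t; reducing mod 207 gives u = 34 (and v = -19).

34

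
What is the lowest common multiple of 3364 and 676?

568516

gcd first: 3364 = 4·676 + 660; 676 = 1·660 + 16; 660 = 41·16 + 4; 16 = 4·4 + 0 → gcd = 4
lcm = 3364·676/gcd = 2274064/4 = 568516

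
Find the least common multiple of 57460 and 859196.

73031660

57460 = 2² · 5 · 13² · 17; 859196 = 2² · 13² · 31 · 41
max exponents: 2² · 5 · 13² · 17 · 31 · 41 = 73031660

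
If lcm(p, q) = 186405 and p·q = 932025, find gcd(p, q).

5

gcd·lcm = product, so gcd = 932025/186405 = 5.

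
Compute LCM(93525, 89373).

93525 = 3 · 5² · 29 · 43; 89373 = 3 · 31³
max exponents: 3 · 5² · 29 · 31³ · 43 = 2786203275

2786203275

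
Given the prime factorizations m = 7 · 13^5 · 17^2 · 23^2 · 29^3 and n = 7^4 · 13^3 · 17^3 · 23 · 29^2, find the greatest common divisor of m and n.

min exponent per shared prime: 7 · 13^3 · 17^2 · 23 · 29^2 = 85970563133

85970563133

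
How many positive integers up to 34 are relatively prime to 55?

25

55 = 5·11. Inclusion–exclusion on these primes:
34 − ⌊34/5⌋ − ⌊34/11⌋ + ⌊34/55⌋ = 25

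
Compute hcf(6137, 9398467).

6137 = 17 · 19²
9398467 = 13 · 17 · 23 · 43²
Common: 17 = 17

17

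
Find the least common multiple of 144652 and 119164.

144652 = 2² · 29² · 43; 119164 = 2² · 31³
max exponents: 2² · 29² · 31³ · 43 = 4309327732

4309327732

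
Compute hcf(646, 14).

2

Euclid: 646 = 46·14 + 2; 14 = 7·2 + 0. Last nonzero remainder: 2.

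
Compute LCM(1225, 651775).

31936975

gcd first: 651775 = 532·1225 + 75; 1225 = 16·75 + 25; 75 = 3·25 + 0 → gcd = 25
lcm = 1225·651775/gcd = 798424375/25 = 31936975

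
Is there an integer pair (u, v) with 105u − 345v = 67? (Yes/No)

By Bézout, 105u − 345v = 67 has integer solutions iff gcd(105, 345) | 67.
Euclid: 345 = 3·105 + 30; 105 = 3·30 + 15; 30 = 2·15 + 0. gcd = 15; 67 mod 15 = 7. No.

No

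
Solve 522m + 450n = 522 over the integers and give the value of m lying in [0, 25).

Euclid: 522 = 1·450 + 72; 450 = 6·72 + 18; 72 = 4·18 + 0 → gcd = 18; 522 = 18·29.
Back-substitution yields 522·(-6) + 450·(7) = 18, so one solution is m = -6·29 = -174, n = 7·29 = 203.
Solutions in m differ by 450/18 = 25; the one in [0, 25) is -174 mod 25 = 1.

1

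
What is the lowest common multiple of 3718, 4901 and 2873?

1832974

3718 = 2 · 11 · 13²; 4901 = 13² · 29; 2873 = 13² · 17
lcm takes max exponent of each prime: 2 · 11 · 13² · 17 · 29 = 1832974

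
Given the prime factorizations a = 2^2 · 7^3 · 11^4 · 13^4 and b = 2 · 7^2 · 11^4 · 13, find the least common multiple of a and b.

573717716572

max exponent per prime: 2^2 · 7^3 · 11^4 · 13^4 = 573717716572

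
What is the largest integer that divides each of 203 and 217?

7

Euclid: 217 = 1·203 + 14; 203 = 14·14 + 7; 14 = 2·7 + 0. Last nonzero remainder: 7.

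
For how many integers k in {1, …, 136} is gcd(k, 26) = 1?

63

Prime factors of 26: 2, 13. Count integers ≤ 136 divisible by none of them.
By inclusion–exclusion: 136 − ⌊136/2⌋ − ⌊136/13⌋ + ⌊136/26⌋ = 63.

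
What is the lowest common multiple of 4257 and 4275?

2022075

gcd first: 4275 = 1·4257 + 18; 4257 = 236·18 + 9; 18 = 2·9 + 0 → gcd = 9
lcm = 4257·4275/gcd = 18198675/9 = 2022075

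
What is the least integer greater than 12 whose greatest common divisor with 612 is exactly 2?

gcd(m, 612) = 2 forces 2 | m; write m = 2s. Then gcd(2s, 2·306) = 2·gcd(s, 306), so need gcd(s, 306) = 1.
2s > 12 gives s ≥ 7. The least s ≥ 7 coprime to 306 is 7, so m = 2·7 = 14.

14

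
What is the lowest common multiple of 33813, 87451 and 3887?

68010555249

33813 = 3² · 13 · 17²; 87451 = 7 · 13 · 31²; 3887 = 13² · 23
lcm takes max exponent of each prime: 3² · 7 · 13² · 17² · 23 · 31² = 68010555249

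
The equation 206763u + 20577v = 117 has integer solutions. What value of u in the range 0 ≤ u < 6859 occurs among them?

Euclid: 206763 = 10·20577 + 993; 20577 = 20·993 + 717; 993 = 1·717 + 276; 717 = 2·276 + 165; 276 = 1·165 + 111; 165 = 1·111 + 54; 111 = 2·54 + 3; 54 = 18·3 + 0 → gcd = 3; 117 = 3·39.
Back-substitution yields 206763·(373) + 20577·(-3748) = 3, so one solution is u = 373·39 = 14547, v = -3748·39 = -146172.
Solutions in u differ by 20577/3 = 6859; the one in [0, 6859) is 14547 mod 6859 = 829.

829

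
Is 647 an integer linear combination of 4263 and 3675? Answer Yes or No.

No

By Bézout, 4263m − 3675n = 647 has integer solutions iff gcd(4263, 3675) | 647.
Euclid: 4263 = 1·3675 + 588; 3675 = 6·588 + 147; 588 = 4·147 + 0. gcd = 147; 647 mod 147 = 59. No.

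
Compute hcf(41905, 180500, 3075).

gcd(41905, 180500): 180500 = 4·41905 + 12880; 41905 = 3·12880 + 3265; 12880 = 3·3265 + 3085; 3265 = 1·3085 + 180; 3085 = 17·180 + 25; 180 = 7·25 + 5; 25 = 5·5 + 0 → 5
gcd(5, 3075): 3075 = 615·5 + 0 → 5

5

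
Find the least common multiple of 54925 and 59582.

54925 = 5² · 13³; 59582 = 2 · 31³
max exponents: 2 · 5² · 13³ · 31³ = 3272541350

3272541350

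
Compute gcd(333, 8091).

Euclid: 8091 = 24·333 + 99; 333 = 3·99 + 36; 99 = 2·36 + 27; 36 = 1·27 + 9; 27 = 3·9 + 0. Last nonzero remainder: 9.

9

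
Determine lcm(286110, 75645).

gcd first: 286110 = 3·75645 + 59175; 75645 = 1·59175 + 16470; 59175 = 3·16470 + 9765; 16470 = 1·9765 + 6705; 9765 = 1·6705 + 3060; 6705 = 2·3060 + 585; 3060 = 5·585 + 135; 585 = 4·135 + 45; 135 = 3·45 + 0 → gcd = 45
lcm = 286110·75645/gcd = 21642790950/45 = 480950910

480950910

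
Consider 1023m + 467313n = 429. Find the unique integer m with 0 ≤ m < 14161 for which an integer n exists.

12791

Euclid: 467313 = 456·1023 + 825; 1023 = 1·825 + 198; 825 = 4·198 + 33; 198 = 6·33 + 0 → gcd = 33; 429 = 33·13.
Back-substitution yields 1023·(-2284) + 467313·(5) = 33, so one solution is m = -2284·13 = -29692, n = 5·13 = 65.
Solutions in m differ by 467313/33 = 14161; the one in [0, 14161) is -29692 mod 14161 = 12791.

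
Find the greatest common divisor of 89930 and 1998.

89930 = 2 · 5 · 17 · 23²
1998 = 2 · 3³ · 37
Common: 2 = 2

2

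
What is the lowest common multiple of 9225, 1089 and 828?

lcm(9225, 1089) = 9225·1089/gcd = 10046025/9 = 1116225
lcm(1116225, 828) = 1116225·828/gcd = 924234300/9 = 102692700

102692700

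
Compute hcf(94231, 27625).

Euclid: 94231 = 3·27625 + 11356; 27625 = 2·11356 + 4913; 11356 = 2·4913 + 1530; 4913 = 3·1530 + 323; 1530 = 4·323 + 238; 323 = 1·238 + 85; 238 = 2·85 + 68; 85 = 1·68 + 17; 68 = 4·17 + 0. Last nonzero remainder: 17.

17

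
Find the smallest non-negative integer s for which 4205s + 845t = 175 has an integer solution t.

118

Reduce mod 845: 4205s ≡ 175 (mod 845). With g = gcd(4205, 845) = 5 dividing 175, divide through: 841s ≡ 35 (mod 169).
Since gcd(841, 169) = 1, s ≡ 35·(841)⁻¹ ≡ 118 (mod 169). Smallest non-negative: 118.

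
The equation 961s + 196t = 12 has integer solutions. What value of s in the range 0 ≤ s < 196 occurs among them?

gcd(961, 196) = 1 (Euclid: 961 = 4·196 + 177; 196 = 1·177 + 19; 177 = 9·19 + 6; 19 = 3·6 + 1; 6 = 6·1 + 0), and 1 | 12.
Extended Euclid: 961·(-31) + 196·(152) = 1. Scale by 12: s₀ = -372.
General solution s = s₀ + 196k; reducing mod 196 gives s = 20 (and t = -98).

20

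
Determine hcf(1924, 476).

1924 = 2² · 13 · 37
476 = 2² · 7 · 17
Common: 2² = 4

4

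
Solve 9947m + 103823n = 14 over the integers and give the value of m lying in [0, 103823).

59985

Reduce mod 103823: 9947m ≡ 14 (mod 103823). With g = gcd(9947, 103823) = 1 dividing 14, divide through: 9947m ≡ 14 (mod 103823).
Since gcd(9947, 103823) = 1, m ≡ 14·(9947)⁻¹ ≡ 59985 (mod 103823). Smallest non-negative: 59985.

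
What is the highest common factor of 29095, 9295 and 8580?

29095 = 5 · 11 · 23²; 9295 = 5 · 11 · 13²; 8580 = 2² · 3 · 5 · 11 · 13
gcd takes min exponent of each prime: 5 · 11 = 55

55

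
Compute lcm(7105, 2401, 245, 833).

7105 = 5 · 7² · 29; 2401 = 7⁴; 245 = 5 · 7²; 833 = 7² · 17
lcm takes max exponent of each prime: 5 · 7⁴ · 17 · 29 = 5918465

5918465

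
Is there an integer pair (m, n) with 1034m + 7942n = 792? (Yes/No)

gcd(1034, 7942): 7942 = 7·1034 + 704; 1034 = 1·704 + 330; 704 = 2·330 + 44; 330 = 7·44 + 22; 44 = 2·22 + 0 → 22
22 divides 792, so a solution exists.

Yes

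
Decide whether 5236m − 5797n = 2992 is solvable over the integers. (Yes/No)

By Bézout, 5236m − 5797n = 2992 has integer solutions iff gcd(5236, 5797) | 2992.
Euclid: 5797 = 1·5236 + 561; 5236 = 9·561 + 187; 561 = 3·187 + 0. gcd = 187; 2992 mod 187 = 0. Yes.

Yes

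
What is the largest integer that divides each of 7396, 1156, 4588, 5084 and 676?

gcd(7396, 1156): 7396 = 6·1156 + 460; 1156 = 2·460 + 236; 460 = 1·236 + 224; 236 = 1·224 + 12; 224 = 18·12 + 8; 12 = 1·8 + 4; 8 = 2·4 + 0 → 4
gcd(4, 4588): 4588 = 1147·4 + 0 → 4
gcd(4, 5084): 5084 = 1271·4 + 0 → 4
gcd(4, 676): 676 = 169·4 + 0 → 4

4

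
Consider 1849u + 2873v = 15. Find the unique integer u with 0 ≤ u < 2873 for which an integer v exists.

1097

gcd(1849, 2873) = 1 (Euclid: 2873 = 1·1849 + 1024; 1849 = 1·1024 + 825; 1024 = 1·825 + 199; 825 = 4·199 + 29; 199 = 6·29 + 25; 29 = 1·25 + 4; 25 = 6·4 + 1; 4 = 4·1 + 0), and 1 | 15.
Extended Euclid: 1849·(-693) + 2873·(446) = 1. Scale by 15: u₀ = -10395.
General solution u = u₀ + 2873t; reducing mod 2873 gives u = 1097 (and v = -706).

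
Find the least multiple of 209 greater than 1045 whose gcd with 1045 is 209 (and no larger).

1254

Multiples of 209 above 1045: 209·6, 209·7, … . Need the cofactor coprime to 1045/209 = 5.
Checking s = 6, 7, … the first with gcd(s, 5) = 1 is s = 6, giving 1254.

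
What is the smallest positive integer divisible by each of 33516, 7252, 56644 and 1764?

358386588

33516 = 2² · 3² · 7² · 19; 7252 = 2² · 7² · 37; 56644 = 2² · 7² · 17²; 1764 = 2² · 3² · 7²
lcm takes max exponent of each prime: 2² · 3² · 7² · 17² · 19 · 37 = 358386588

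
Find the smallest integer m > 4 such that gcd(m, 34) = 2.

34 = 2·17. Any m with gcd(m, 34) = 2 is a multiple of 2, say 2s, with s coprime to 17.
Need s > 4/2, so s ≥ 3. First s ≥ 3 with gcd(s, 17) = 1 is s = 3. Thus m = 2·3 = 6.

6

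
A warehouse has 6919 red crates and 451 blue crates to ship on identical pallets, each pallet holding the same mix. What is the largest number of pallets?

Euclid: 6919 = 15·451 + 154; 451 = 2·154 + 143; 154 = 1·143 + 11; 143 = 13·11 + 0. Last nonzero remainder: 11.

11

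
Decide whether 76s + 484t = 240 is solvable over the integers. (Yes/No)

gcd(76, 484): 484 = 6·76 + 28; 76 = 2·28 + 20; 28 = 1·20 + 8; 20 = 2·8 + 4; 8 = 2·4 + 0 → 4
4 divides 240, so a solution exists.

Yes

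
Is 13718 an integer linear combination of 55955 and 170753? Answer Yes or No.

gcd(55955, 170753): 170753 = 3·55955 + 2888; 55955 = 19·2888 + 1083; 2888 = 2·1083 + 722; 1083 = 1·722 + 361; 722 = 2·361 + 0 → 361
361 divides 13718, so a solution exists.

Yes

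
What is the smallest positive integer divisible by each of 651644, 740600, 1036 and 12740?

1568474525800

651644 = 2² · 7 · 17 · 37²; 740600 = 2³ · 5² · 7 · 23²; 1036 = 2² · 7 · 37; 12740 = 2² · 5 · 7² · 13
lcm takes max exponent of each prime: 2³ · 5² · 7² · 13 · 17 · 23² · 37² = 1568474525800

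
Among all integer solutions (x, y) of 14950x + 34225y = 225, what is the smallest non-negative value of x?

538

Reduce mod 34225: 14950x ≡ 225 (mod 34225). With g = gcd(14950, 34225) = 25 dividing 225, divide through: 598x ≡ 9 (mod 1369).
Since gcd(598, 1369) = 1, x ≡ 9·(598)⁻¹ ≡ 538 (mod 1369). Smallest non-negative: 538.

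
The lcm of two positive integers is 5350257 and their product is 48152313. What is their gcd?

9

gcd·lcm = product, so gcd = 48152313/5350257 = 9.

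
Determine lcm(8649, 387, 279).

8649 = 3² · 31²; 387 = 3² · 43; 279 = 3² · 31
lcm takes max exponent of each prime: 3² · 31² · 43 = 371907

371907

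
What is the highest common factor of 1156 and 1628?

4

Euclid: 1628 = 1·1156 + 472; 1156 = 2·472 + 212; 472 = 2·212 + 48; 212 = 4·48 + 20; 48 = 2·20 + 8; 20 = 2·8 + 4; 8 = 2·4 + 0. Last nonzero remainder: 4.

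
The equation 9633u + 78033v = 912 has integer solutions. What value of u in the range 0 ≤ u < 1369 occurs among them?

73

Reduce mod 78033: 9633u ≡ 912 (mod 78033). With g = gcd(9633, 78033) = 57 dividing 912, divide through: 169u ≡ 16 (mod 1369).
Since gcd(169, 1369) = 1, u ≡ 16·(169)⁻¹ ≡ 73 (mod 1369). Smallest non-negative: 73.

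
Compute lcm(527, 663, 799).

lcm(527, 663) = 527·663/gcd = 349401/17 = 20553
lcm(20553, 799) = 20553·799/gcd = 16421847/17 = 965991

965991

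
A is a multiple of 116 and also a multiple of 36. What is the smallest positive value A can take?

gcd first: 116 = 3·36 + 8; 36 = 4·8 + 4; 8 = 2·4 + 0 → gcd = 4
lcm = 116·36/gcd = 4176/4 = 1044

1044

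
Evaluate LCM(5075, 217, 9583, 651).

5075 = 5² · 7 · 29; 217 = 7 · 31; 9583 = 7 · 37²; 651 = 3 · 7 · 31
lcm takes max exponent of each prime: 3 · 5² · 7 · 29 · 31 · 37² = 646133775

646133775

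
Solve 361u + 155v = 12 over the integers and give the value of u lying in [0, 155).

Reduce mod 155: 361u ≡ 12 (mod 155). With g = gcd(361, 155) = 1 dividing 12, divide through: 361u ≡ 12 (mod 155).
Since gcd(361, 155) = 1, u ≡ 12·(361)⁻¹ ≡ 137 (mod 155). Smallest non-negative: 137.

137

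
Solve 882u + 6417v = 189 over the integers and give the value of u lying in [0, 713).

gcd(882, 6417) = 9 (Euclid: 6417 = 7·882 + 243; 882 = 3·243 + 153; 243 = 1·153 + 90; 153 = 1·90 + 63; 90 = 1·63 + 27; 63 = 2·27 + 9; 27 = 3·9 + 0), and 9 | 189.
Extended Euclid: 882·(211) + 6417·(-29) = 9. Scale by 21: u₀ = 4431.
General solution u = u₀ + 713t; reducing mod 713 gives u = 153 (and v = -21).

153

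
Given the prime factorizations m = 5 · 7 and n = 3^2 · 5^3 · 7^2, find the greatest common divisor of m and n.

min exponent per shared prime: 5 · 7 = 35

35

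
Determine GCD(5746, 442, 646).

34

gcd(5746, 442): 5746 = 13·442 + 0 → 442
gcd(442, 646): 646 = 1·442 + 204; 442 = 2·204 + 34; 204 = 6·34 + 0 → 34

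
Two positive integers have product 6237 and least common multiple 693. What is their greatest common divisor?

9

From gcd × lcm = uv: gcd = 6237 / 693 = 9.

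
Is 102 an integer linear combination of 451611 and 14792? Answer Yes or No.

gcd(451611, 14792): 451611 = 30·14792 + 7851; 14792 = 1·7851 + 6941; 7851 = 1·6941 + 910; 6941 = 7·910 + 571; 910 = 1·571 + 339; 571 = 1·339 + 232; 339 = 1·232 + 107; 232 = 2·107 + 18; 107 = 5·18 + 17; 18 = 1·17 + 1; 17 = 17·1 + 0 → 1
1 divides 102, so a solution exists.

Yes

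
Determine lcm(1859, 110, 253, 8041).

312553670

1859 = 11 · 13²; 110 = 2 · 5 · 11; 253 = 11 · 23; 8041 = 11 · 17 · 43
lcm takes max exponent of each prime: 2 · 5 · 11 · 13² · 17 · 23 · 43 = 312553670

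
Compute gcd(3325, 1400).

Euclid: 3325 = 2·1400 + 525; 1400 = 2·525 + 350; 525 = 1·350 + 175; 350 = 2·175 + 0. Last nonzero remainder: 175.

175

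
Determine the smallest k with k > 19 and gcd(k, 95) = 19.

Multiples of 19 above 19: 19·2, 19·3, … . Need the cofactor coprime to 95/19 = 5.
Checking s = 2, 3, … the first with gcd(s, 5) = 1 is s = 2, giving 38.

38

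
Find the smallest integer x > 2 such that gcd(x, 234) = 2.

gcd(x, 234) = 2 forces 2 | x; write x = 2s. Then gcd(2s, 2·117) = 2·gcd(s, 117), so need gcd(s, 117) = 1.
2s > 2 gives s ≥ 2. The least s ≥ 2 coprime to 117 is 2, so x = 2·2 = 4.

4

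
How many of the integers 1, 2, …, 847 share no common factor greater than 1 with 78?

78 = 2·3·13. Inclusion–exclusion on these primes:
847 − ⌊847/2⌋ − ⌊847/3⌋ − ⌊847/13⌋ + ⌊847/6⌋ + ⌊847/26⌋ + ⌊847/39⌋ − ⌊847/78⌋ = 261

261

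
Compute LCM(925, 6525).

925 = 5² · 37; 6525 = 3² · 5² · 29
max exponents: 3² · 5² · 29 · 37 = 241425

241425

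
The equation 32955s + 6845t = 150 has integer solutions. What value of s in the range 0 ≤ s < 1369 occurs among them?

gcd(32955, 6845) = 5 (Euclid: 32955 = 4·6845 + 5575; 6845 = 1·5575 + 1270; 5575 = 4·1270 + 495; 1270 = 2·495 + 280; 495 = 1·280 + 215; 280 = 1·215 + 65; 215 = 3·65 + 20; 65 = 3·20 + 5; 20 = 4·5 + 0), and 5 | 150.
Extended Euclid: 32955·(-318) + 6845·(1531) = 5. Scale by 30: s₀ = -9540.
General solution s = s₀ + 1369k; reducing mod 1369 gives s = 43 (and t = -207).

43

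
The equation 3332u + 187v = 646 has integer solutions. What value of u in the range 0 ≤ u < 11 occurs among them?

3

Reduce mod 187: 3332u ≡ 646 (mod 187). With g = gcd(3332, 187) = 17 dividing 646, divide through: 196u ≡ 38 (mod 11).
Since gcd(196, 11) = 1, u ≡ 38·(196)⁻¹ ≡ 3 (mod 11). Smallest non-negative: 3.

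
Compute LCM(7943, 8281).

389207

gcd first: 8281 = 1·7943 + 338; 7943 = 23·338 + 169; 338 = 2·169 + 0 → gcd = 169
lcm = 7943·8281/gcd = 65775983/169 = 389207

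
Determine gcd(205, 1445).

Euclid: 1445 = 7·205 + 10; 205 = 20·10 + 5; 10 = 2·5 + 0. Last nonzero remainder: 5.

5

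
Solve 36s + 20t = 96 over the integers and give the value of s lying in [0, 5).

1

Euclid: 36 = 1·20 + 16; 20 = 1·16 + 4; 16 = 4·4 + 0 → gcd = 4; 96 = 4·24.
Back-substitution yields 36·(-1) + 20·(2) = 4, so one solution is s = -1·24 = -24, t = 2·24 = 48.
Solutions in s differ by 20/4 = 5; the one in [0, 5) is -24 mod 5 = 1.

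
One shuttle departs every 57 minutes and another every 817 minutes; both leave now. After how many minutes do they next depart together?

2451

57 = 3 · 19; 817 = 19 · 43
max exponents: 3 · 19 · 43 = 2451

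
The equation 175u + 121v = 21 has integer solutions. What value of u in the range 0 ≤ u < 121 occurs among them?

gcd(175, 121) = 1 (Euclid: 175 = 1·121 + 54; 121 = 2·54 + 13; 54 = 4·13 + 2; 13 = 6·2 + 1; 2 = 2·1 + 0), and 1 | 21.
Extended Euclid: 175·(-56) + 121·(81) = 1. Scale by 21: u₀ = -1176.
General solution u = u₀ + 121t; reducing mod 121 gives u = 34 (and v = -49).

34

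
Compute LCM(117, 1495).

117 = 3² · 13; 1495 = 5 · 13 · 23
max exponents: 3² · 5 · 13 · 23 = 13455

13455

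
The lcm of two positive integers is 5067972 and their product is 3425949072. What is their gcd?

From gcd × lcm = ab: gcd = 3425949072 / 5067972 = 676.

676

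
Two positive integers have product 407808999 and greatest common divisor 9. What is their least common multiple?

45312111

For any two positive integers, gcd × lcm equals their product. Hence lcm = 407808999 / 9 = 45312111.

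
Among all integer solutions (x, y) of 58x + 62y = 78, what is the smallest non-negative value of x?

gcd(58, 62) = 2 (Euclid: 62 = 1·58 + 4; 58 = 14·4 + 2; 4 = 2·2 + 0), and 2 | 78.
Extended Euclid: 58·(15) + 62·(-14) = 2. Scale by 39: x₀ = 585.
General solution x = x₀ + 31t; reducing mod 31 gives x = 27 (and y = -24).

27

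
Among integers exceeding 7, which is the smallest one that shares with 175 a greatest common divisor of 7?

175 = 7·25. Any t with gcd(t, 175) = 7 is a multiple of 7, say 7s, with s coprime to 25.
Need s > 7/7, so s ≥ 2. First s ≥ 2 with gcd(s, 25) = 1 is s = 2. Thus t = 7·2 = 14.

14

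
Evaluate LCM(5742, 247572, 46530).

lcm(5742, 247572) = 5742·247572/gcd = 1421558424/18 = 78975468
lcm(78975468, 46530) = 78975468·46530/gcd = 3674728526040/198 = 18559234980

18559234980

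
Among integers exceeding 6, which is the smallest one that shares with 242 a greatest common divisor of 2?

Multiples of 2 above 6: 2·4, 2·5, … . Need the cofactor coprime to 242/2 = 121.
Checking s = 4, 5, … the first with gcd(s, 121) = 1 is s = 4, giving 8.

8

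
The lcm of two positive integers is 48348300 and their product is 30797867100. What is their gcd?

gcd·lcm = product, so gcd = 30797867100/48348300 = 637.

637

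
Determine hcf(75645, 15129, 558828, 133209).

gcd(75645, 15129): 75645 = 5·15129 + 0 → 15129
gcd(15129, 558828): 558828 = 36·15129 + 14184; 15129 = 1·14184 + 945; 14184 = 15·945 + 9; 945 = 105·9 + 0 → 9
gcd(9, 133209): 133209 = 14801·9 + 0 → 9

9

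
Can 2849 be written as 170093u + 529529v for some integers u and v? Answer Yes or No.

Yes

gcd(170093, 529529): 529529 = 3·170093 + 19250; 170093 = 8·19250 + 16093; 19250 = 1·16093 + 3157; 16093 = 5·3157 + 308; 3157 = 10·308 + 77; 308 = 4·77 + 0 → 77
77 divides 2849, so a solution exists.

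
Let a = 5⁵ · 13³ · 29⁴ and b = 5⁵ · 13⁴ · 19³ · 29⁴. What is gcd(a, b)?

min exponent per shared prime: 5⁵ · 13³ · 29⁴ = 4855926115625

4855926115625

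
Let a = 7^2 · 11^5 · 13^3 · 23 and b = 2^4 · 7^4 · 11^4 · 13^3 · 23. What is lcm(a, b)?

max exponent per prime: 2^4 · 7^4 · 11^5 · 13^3 · 23 = 312632023399696

312632023399696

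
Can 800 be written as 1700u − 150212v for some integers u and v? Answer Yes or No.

By Bézout, 1700u − 150212v = 800 has integer solutions iff gcd(1700, 150212) | 800.
Euclid: 150212 = 88·1700 + 612; 1700 = 2·612 + 476; 612 = 1·476 + 136; 476 = 3·136 + 68; 136 = 2·68 + 0. gcd = 68; 800 mod 68 = 52. No.

No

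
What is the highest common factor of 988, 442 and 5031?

13

988 = 2² · 13 · 19; 442 = 2 · 13 · 17; 5031 = 3² · 13 · 43
gcd takes min exponent of each prime: 13 = 13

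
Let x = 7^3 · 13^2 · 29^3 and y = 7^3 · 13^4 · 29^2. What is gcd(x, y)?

min exponent per shared prime: 7^3 · 13^2 · 29^2 = 48750247

48750247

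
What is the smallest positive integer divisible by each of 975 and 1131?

975 = 3 · 5² · 13; 1131 = 3 · 13 · 29
max exponents: 3 · 5² · 13 · 29 = 28275

28275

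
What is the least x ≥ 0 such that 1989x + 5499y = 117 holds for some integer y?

36

Euclid: 5499 = 2·1989 + 1521; 1989 = 1·1521 + 468; 1521 = 3·468 + 117; 468 = 4·117 + 0 → gcd = 117; 117 = 117·1.
Back-substitution yields 1989·(-11) + 5499·(4) = 117, so one solution is x = -11·1 = -11, y = 4·1 = 4.
Solutions in x differ by 5499/117 = 47; the one in [0, 47) is -11 mod 47 = 36.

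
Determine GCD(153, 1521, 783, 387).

153 = 3² · 17; 1521 = 3² · 13²; 783 = 3³ · 29; 387 = 3² · 43
gcd takes min exponent of each prime: 3² = 9

9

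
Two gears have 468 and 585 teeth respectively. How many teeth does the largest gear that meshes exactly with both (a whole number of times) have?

117

468 = 2² · 3² · 13
585 = 3² · 5 · 13
Common: 3² · 13 = 117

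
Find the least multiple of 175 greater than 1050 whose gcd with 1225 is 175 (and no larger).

1400

1225 = 175·7. Any m with gcd(m, 1225) = 175 is a multiple of 175, say 175s, with s coprime to 7.
Need s > 1050/175, so s ≥ 7. First s ≥ 7 with gcd(s, 7) = 1 is s = 8. Thus m = 175·8 = 1400.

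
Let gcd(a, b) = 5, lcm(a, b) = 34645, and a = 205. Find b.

a·b = gcd·lcm = 5·34645 = 173225, so b = 173225/205 = 845.

845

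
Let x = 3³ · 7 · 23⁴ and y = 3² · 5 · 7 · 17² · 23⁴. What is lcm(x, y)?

max exponent per prime: 3³ · 5 · 7 · 17² · 23⁴ = 76425976305

76425976305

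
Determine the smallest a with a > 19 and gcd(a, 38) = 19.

gcd(a, 38) = 19 forces 19 | a; write a = 19s. Then gcd(19s, 19·2) = 19·gcd(s, 2), so need gcd(s, 2) = 1.
19s > 19 gives s ≥ 2. The least s ≥ 2 coprime to 2 is 3, so a = 19·3 = 57.

57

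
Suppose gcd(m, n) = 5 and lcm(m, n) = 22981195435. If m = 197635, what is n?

Using mn = gcd(m,n)·lcm(m,n) = 5·22981195435 = 114905977175, we get n = 114905977175/197635 = 581405.

581405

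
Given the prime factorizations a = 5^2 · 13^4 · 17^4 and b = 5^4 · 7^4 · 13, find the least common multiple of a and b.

max exponent per prime: 5^4 · 7^4 · 13^4 · 17^4 = 3579655823550625

3579655823550625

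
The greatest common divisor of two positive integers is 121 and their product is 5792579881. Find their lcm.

For any two positive integers, gcd × lcm equals their product. Hence lcm = 5792579881 / 121 = 47872561.

47872561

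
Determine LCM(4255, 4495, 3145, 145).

65029165

4255 = 5 · 23 · 37; 4495 = 5 · 29 · 31; 3145 = 5 · 17 · 37; 145 = 5 · 29
lcm takes max exponent of each prime: 5 · 17 · 23 · 29 · 31 · 37 = 65029165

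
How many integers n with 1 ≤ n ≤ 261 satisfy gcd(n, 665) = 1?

169

665 = 5·7·19. Inclusion–exclusion on these primes:
261 − ⌊261/5⌋ − ⌊261/7⌋ − ⌊261/19⌋ + ⌊261/35⌋ + ⌊261/95⌋ + ⌊261/133⌋ − ⌊261/665⌋ = 169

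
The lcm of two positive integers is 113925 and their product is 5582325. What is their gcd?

49

gcd·lcm = product, so gcd = 5582325/113925 = 49.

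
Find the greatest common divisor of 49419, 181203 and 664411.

gcd(49419, 181203): 181203 = 3·49419 + 32946; 49419 = 1·32946 + 16473; 32946 = 2·16473 + 0 → 16473
gcd(16473, 664411): 664411 = 40·16473 + 5491; 16473 = 3·5491 + 0 → 5491

5491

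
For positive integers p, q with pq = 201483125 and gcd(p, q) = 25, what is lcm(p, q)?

Since gcd(p,q)·lcm(p,q) = pq, lcm = 201483125/25 = 8059325.

8059325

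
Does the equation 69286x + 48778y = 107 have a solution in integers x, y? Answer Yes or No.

No

By Bézout, 69286x + 48778y = 107 has integer solutions iff gcd(69286, 48778) | 107.
Euclid: 69286 = 1·48778 + 20508; 48778 = 2·20508 + 7762; 20508 = 2·7762 + 4984; 7762 = 1·4984 + 2778; 4984 = 1·2778 + 2206; 2778 = 1·2206 + 572; 2206 = 3·572 + 490; 572 = 1·490 + 82; 490 = 5·82 + 80; 82 = 1·80 + 2; 80 = 40·2 + 0. gcd = 2; 107 mod 2 = 1. No.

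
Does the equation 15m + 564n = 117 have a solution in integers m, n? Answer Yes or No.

Yes

By Bézout, 15m + 564n = 117 has integer solutions iff gcd(15, 564) | 117.
Euclid: 564 = 37·15 + 9; 15 = 1·9 + 6; 9 = 1·6 + 3; 6 = 2·3 + 0. gcd = 3; 117 mod 3 = 0. Yes.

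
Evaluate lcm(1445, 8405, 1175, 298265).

2003026942675

lcm(1445, 8405) = 1445·8405/gcd = 12145225/5 = 2429045
lcm(2429045, 1175) = 2429045·1175/gcd = 2854127875/5 = 570825575
lcm(570825575, 298265) = 570825575·298265/gcd = 170257290127375/85 = 2003026942675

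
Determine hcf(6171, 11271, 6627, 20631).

6171 = 3 · 11² · 17; 11271 = 3 · 13 · 17²; 6627 = 3 · 47²; 20631 = 3 · 13 · 23²
gcd takes min exponent of each prime: 3 = 3

3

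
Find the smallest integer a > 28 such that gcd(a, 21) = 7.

35

gcd(a, 21) = 7 forces 7 | a; write a = 7s. Then gcd(7s, 7·3) = 7·gcd(s, 3), so need gcd(s, 3) = 1.
7s > 28 gives s ≥ 5. The least s ≥ 5 coprime to 3 is 5, so a = 7·5 = 35.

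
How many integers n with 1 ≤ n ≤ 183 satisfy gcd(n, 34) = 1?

34 = 2·17. Inclusion–exclusion on these primes:
183 − ⌊183/2⌋ − ⌊183/17⌋ + ⌊183/34⌋ = 87

87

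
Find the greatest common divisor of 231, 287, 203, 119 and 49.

7

gcd(231, 287): 287 = 1·231 + 56; 231 = 4·56 + 7; 56 = 8·7 + 0 → 7
gcd(7, 203): 203 = 29·7 + 0 → 7
gcd(7, 119): 119 = 17·7 + 0 → 7
gcd(7, 49): 49 = 7·7 + 0 → 7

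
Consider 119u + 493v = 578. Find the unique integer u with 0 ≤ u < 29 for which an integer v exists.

9

Euclid: 493 = 4·119 + 17; 119 = 7·17 + 0 → gcd = 17; 578 = 17·34.
Back-substitution yields 119·(-4) + 493·(1) = 17, so one solution is u = -4·34 = -136, v = 1·34 = 34.
Solutions in u differ by 493/17 = 29; the one in [0, 29) is -136 mod 29 = 9.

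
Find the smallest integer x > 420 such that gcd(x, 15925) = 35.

15925 = 35·455. Any x with gcd(x, 15925) = 35 is a multiple of 35, say 35s, with s coprime to 455.
Need s > 420/35, so s ≥ 13. First s ≥ 13 with gcd(s, 455) = 1 is s = 16. Thus x = 35·16 = 560.

560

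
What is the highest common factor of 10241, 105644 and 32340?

539

10241 = 7² · 11 · 19; 105644 = 2² · 7⁴ · 11; 32340 = 2² · 3 · 5 · 7² · 11
gcd takes min exponent of each prime: 7² · 11 = 539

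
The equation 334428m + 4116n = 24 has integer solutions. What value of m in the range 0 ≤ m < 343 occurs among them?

Euclid: 334428 = 81·4116 + 1032; 4116 = 3·1032 + 1020; 1032 = 1·1020 + 12; 1020 = 85·12 + 0 → gcd = 12; 24 = 12·2.
Back-substitution yields 334428·(4) + 4116·(-325) = 12, so one solution is m = 4·2 = 8, n = -325·2 = -650.
Solutions in m differ by 4116/12 = 343; the one in [0, 343) is 8 mod 343 = 8.

8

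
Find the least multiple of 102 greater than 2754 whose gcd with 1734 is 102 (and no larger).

2856

1734 = 102·17. Any k with gcd(k, 1734) = 102 is a multiple of 102, say 102s, with s coprime to 17.
Need s > 2754/102, so s ≥ 28. First s ≥ 28 with gcd(s, 17) = 1 is s = 28. Thus k = 102·28 = 2856.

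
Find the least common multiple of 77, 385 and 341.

11935

lcm(77, 385) = 77·385/gcd = 29645/77 = 385
lcm(385, 341) = 385·341/gcd = 131285/11 = 11935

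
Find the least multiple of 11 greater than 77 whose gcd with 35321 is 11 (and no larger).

88

gcd(t, 35321) = 11 forces 11 | t; write t = 11s. Then gcd(11s, 11·3211) = 11·gcd(s, 3211), so need gcd(s, 3211) = 1.
11s > 77 gives s ≥ 8. The least s ≥ 8 coprime to 3211 is 8, so t = 11·8 = 88.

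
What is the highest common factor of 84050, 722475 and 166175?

25

gcd(84050, 722475): 722475 = 8·84050 + 50075; 84050 = 1·50075 + 33975; 50075 = 1·33975 + 16100; 33975 = 2·16100 + 1775; 16100 = 9·1775 + 125; 1775 = 14·125 + 25; 125 = 5·25 + 0 → 25
gcd(25, 166175): 166175 = 6647·25 + 0 → 25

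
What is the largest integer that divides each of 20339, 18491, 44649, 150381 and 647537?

11

20339 = 11 · 43²; 18491 = 11 · 41²; 44649 = 3² · 11² · 41; 150381 = 3² · 7² · 11 · 31; 647537 = 11 · 37² · 43
gcd takes min exponent of each prime: 11 = 11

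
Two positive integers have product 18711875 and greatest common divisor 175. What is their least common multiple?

106925

gcd·lcm = product, so lcm = 18711875/175 = 106925.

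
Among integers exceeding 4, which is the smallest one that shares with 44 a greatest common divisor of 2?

6

gcd(m, 44) = 2 forces 2 | m; write m = 2s. Then gcd(2s, 2·22) = 2·gcd(s, 22), so need gcd(s, 22) = 1.
2s > 4 gives s ≥ 3. The least s ≥ 3 coprime to 22 is 3, so m = 2·3 = 6.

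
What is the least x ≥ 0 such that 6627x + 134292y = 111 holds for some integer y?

Reduce mod 134292: 6627x ≡ 111 (mod 134292). With g = gcd(6627, 134292) = 3 dividing 111, divide through: 2209x ≡ 37 (mod 44764).
Since gcd(2209, 44764) = 1, x ≡ 37·(2209)⁻¹ ≡ 24297 (mod 44764). Smallest non-negative: 24297.

24297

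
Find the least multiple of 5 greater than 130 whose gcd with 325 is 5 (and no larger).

325 = 5·65. Any k with gcd(k, 325) = 5 is a multiple of 5, say 5s, with s coprime to 65.
Need s > 130/5, so s ≥ 27. First s ≥ 27 with gcd(s, 65) = 1 is s = 27. Thus k = 5·27 = 135.

135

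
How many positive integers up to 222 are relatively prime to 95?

Prime factors of 95: 5, 19. Count integers ≤ 222 divisible by none of them.
By inclusion–exclusion: 222 − ⌊222/5⌋ − ⌊222/19⌋ + ⌊222/95⌋ = 169.

169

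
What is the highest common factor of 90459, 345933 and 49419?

171

gcd(90459, 345933): 345933 = 3·90459 + 74556; 90459 = 1·74556 + 15903; 74556 = 4·15903 + 10944; 15903 = 1·10944 + 4959; 10944 = 2·4959 + 1026; 4959 = 4·1026 + 855; 1026 = 1·855 + 171; 855 = 5·171 + 0 → 171
gcd(171, 49419): 49419 = 289·171 + 0 → 171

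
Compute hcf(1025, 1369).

1

Euclid: 1369 = 1·1025 + 344; 1025 = 2·344 + 337; 344 = 1·337 + 7; 337 = 48·7 + 1; 7 = 7·1 + 0. Last nonzero remainder: 1.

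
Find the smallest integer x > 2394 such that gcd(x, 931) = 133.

931 = 133·7. Any x with gcd(x, 931) = 133 is a multiple of 133, say 133s, with s coprime to 7.
Need s > 2394/133, so s ≥ 19. First s ≥ 19 with gcd(s, 7) = 1 is s = 19. Thus x = 133·19 = 2527.

2527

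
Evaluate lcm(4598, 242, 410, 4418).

2082181310

4598 = 2 · 11² · 19; 242 = 2 · 11²; 410 = 2 · 5 · 41; 4418 = 2 · 47²
lcm takes max exponent of each prime: 2 · 5 · 11² · 19 · 41 · 47² = 2082181310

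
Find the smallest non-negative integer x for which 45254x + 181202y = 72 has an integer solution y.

78909

gcd(45254, 181202) = 2 (Euclid: 181202 = 4·45254 + 186; 45254 = 243·186 + 56; 186 = 3·56 + 18; 56 = 3·18 + 2; 18 = 9·2 + 0), and 2 | 72.
Extended Euclid: 45254·(9742) + 181202·(-2433) = 2. Scale by 36: x₀ = 350712.
General solution x = x₀ + 90601t; reducing mod 90601 gives x = 78909 (and y = -19707).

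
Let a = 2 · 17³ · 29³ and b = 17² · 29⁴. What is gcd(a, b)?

7048421

min exponent per shared prime: 17² · 29³ = 7048421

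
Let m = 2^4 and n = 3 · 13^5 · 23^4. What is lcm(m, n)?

max exponent per prime: 2^4 · 3 · 13^5 · 23^4 = 4987344211824

4987344211824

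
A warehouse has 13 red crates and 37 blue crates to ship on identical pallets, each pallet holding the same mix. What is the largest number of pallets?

Euclid: 37 = 2·13 + 11; 13 = 1·11 + 2; 11 = 5·2 + 1; 2 = 2·1 + 0. Last nonzero remainder: 1.

1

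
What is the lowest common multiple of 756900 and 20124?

756900 = 2² · 3² · 5² · 29²; 20124 = 2² · 3² · 13 · 43
max exponents: 2² · 3² · 5² · 13 · 29² · 43 = 423107100

423107100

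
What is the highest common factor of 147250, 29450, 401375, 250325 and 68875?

gcd(147250, 29450): 147250 = 5·29450 + 0 → 29450
gcd(29450, 401375): 401375 = 13·29450 + 18525; 29450 = 1·18525 + 10925; 18525 = 1·10925 + 7600; 10925 = 1·7600 + 3325; 7600 = 2·3325 + 950; 3325 = 3·950 + 475; 950 = 2·475 + 0 → 475
gcd(475, 250325): 250325 = 527·475 + 0 → 475
gcd(475, 68875): 68875 = 145·475 + 0 → 475

475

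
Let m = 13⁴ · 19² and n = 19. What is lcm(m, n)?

max exponent per prime: 13⁴ · 19² = 10310521

10310521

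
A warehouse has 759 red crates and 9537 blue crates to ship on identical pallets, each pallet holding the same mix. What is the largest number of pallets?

33

Euclid: 9537 = 12·759 + 429; 759 = 1·429 + 330; 429 = 1·330 + 99; 330 = 3·99 + 33; 99 = 3·33 + 0. Last nonzero remainder: 33.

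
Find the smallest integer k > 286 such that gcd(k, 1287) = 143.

Multiples of 143 above 286: 143·3, 143·4, … . Need the cofactor coprime to 1287/143 = 9.
Checking s = 3, 4, … the first with gcd(s, 9) = 1 is s = 4, giving 572.

572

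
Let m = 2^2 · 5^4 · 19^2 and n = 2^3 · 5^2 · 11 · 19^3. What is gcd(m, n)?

36100

min exponent per shared prime: 2^2 · 5^2 · 19^2 = 36100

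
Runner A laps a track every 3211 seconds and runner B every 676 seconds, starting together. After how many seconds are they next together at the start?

3211 = 13² · 19; 676 = 2² · 13²
max exponents: 2² · 13² · 19 = 12844

12844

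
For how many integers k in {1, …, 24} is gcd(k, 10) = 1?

Prime factors of 10: 2, 5. Count integers ≤ 24 divisible by none of them.
By inclusion–exclusion: 24 − ⌊24/2⌋ − ⌊24/5⌋ + ⌊24/10⌋ = 10.

10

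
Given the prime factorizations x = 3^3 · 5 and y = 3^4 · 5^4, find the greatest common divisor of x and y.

135

min exponent per shared prime: 3^3 · 5 = 135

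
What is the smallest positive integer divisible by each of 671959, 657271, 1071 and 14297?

1636736901471

671959 = 17 · 29² · 47; 657271 = 17 · 23 · 41²; 1071 = 3² · 7 · 17; 14297 = 17 · 29²
lcm takes max exponent of each prime: 3² · 7 · 17 · 23 · 29² · 41² · 47 = 1636736901471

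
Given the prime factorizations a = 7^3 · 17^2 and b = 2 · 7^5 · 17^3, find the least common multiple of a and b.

max exponent per prime: 2 · 7^5 · 17^3 = 165145582

165145582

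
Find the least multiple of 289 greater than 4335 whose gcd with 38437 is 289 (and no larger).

38437 = 289·133. Any k with gcd(k, 38437) = 289 is a multiple of 289, say 289s, with s coprime to 133.
Need s > 4335/289, so s ≥ 16. First s ≥ 16 with gcd(s, 133) = 1 is s = 16. Thus k = 289·16 = 4624.

4624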